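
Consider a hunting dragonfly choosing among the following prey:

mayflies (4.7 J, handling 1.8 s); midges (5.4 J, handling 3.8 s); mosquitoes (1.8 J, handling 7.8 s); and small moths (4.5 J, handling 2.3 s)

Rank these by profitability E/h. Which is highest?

In descending order of E/h:
mayflies: 4.7/1.8 = 2.61 J/s
small moths: 4.5/2.3 = 1.96 J/s
midges: 5.4/3.8 = 1.42 J/s
mosquitoes: 1.8/7.8 = 0.231 J/s

mayflies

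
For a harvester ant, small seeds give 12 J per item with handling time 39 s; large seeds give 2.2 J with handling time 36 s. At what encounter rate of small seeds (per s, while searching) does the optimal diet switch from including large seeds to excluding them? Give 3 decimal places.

0.006 per s

The zero-one rule: include large seeds iff E₂/h₂ > λE₁/(1+λh₁). Equality gives the switch point.
λE₁h₂ = E₂ + λE₂h₁ ⇒ λ = E₂/(E₁h₂ − E₂h₁) = 2.2/(432 − 85.8) = 0.006355 per s.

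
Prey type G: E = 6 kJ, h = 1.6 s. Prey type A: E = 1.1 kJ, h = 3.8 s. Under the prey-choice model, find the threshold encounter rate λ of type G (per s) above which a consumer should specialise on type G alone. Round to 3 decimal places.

The zero-one rule: include type A iff E₂/h₂ > λE₁/(1+λh₁). Equality gives the switch point.
λE₁h₂ = E₂ + λE₂h₁ ⇒ λ = E₂/(E₁h₂ − E₂h₁) = 1.1/(22.8 − 1.76) = 0.05228 per s.

0.052 per s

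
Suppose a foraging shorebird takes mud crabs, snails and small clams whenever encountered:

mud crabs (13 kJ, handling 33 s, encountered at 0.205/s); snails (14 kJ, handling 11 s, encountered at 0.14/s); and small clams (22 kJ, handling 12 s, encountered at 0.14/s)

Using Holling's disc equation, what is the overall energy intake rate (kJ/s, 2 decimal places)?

0.70 kJ/s

R = Σλ_iE_i / (1 + Σλ_ih_i)
Numerator: 0.205×13 + 0.14×14 + 0.14×22 = 7.705
Denominator: 1 + 0.205×33 + 0.14×11 + 0.14×12 = 10.98
R = 7.705/10.98 = 0.7014 kJ/s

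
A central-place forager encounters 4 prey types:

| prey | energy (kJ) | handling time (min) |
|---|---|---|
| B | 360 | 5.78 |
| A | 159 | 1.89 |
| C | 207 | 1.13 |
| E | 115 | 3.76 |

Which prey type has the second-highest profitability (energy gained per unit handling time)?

Profitability E/h (kJ/min): B = 360/5.78 = 62.3, A = 159/1.89 = 84.1, C = 207/1.13 = 183, E = 115/3.76 = 30.6.
Ranked: C > A > B > E.

A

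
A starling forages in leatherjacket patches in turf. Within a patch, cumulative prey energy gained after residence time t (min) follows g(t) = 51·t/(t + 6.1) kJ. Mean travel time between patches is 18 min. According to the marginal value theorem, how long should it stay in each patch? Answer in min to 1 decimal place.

10.5 min

Maximise g(t)/(T+t): set derivative to zero → g'(t)(T+t) = g(t).
g'(t) = 51·6.1/(t + 6.1)². Setting 51·6.1/(t+6.1)² = 51t/[(t+6.1)(18+t)] gives 6.1(18+t) = t(t+6.1), so t² = 6.1×18 = 109.8.
t* = √109.8 = 10.48 min.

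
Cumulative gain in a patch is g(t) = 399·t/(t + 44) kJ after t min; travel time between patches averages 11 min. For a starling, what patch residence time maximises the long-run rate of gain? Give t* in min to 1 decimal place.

22.0 min

Maximise g(t)/(T+t): set derivative to zero → g'(t)(T+t) = g(t).
g'(t) = 399·44/(t + 44)². Setting 399·44/(t+44)² = 399t/[(t+44)(11+t)] gives 44(11+t) = t(t+44), so t² = 44×11 = 484.
t* = √484 = 22 min.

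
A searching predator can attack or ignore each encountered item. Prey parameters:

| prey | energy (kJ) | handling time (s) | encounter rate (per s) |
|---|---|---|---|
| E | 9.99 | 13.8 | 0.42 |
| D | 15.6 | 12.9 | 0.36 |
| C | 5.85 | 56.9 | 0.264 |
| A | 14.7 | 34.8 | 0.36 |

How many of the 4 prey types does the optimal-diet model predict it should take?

1

E/h in descending order: D 1.21, E 0.724, A 0.422, C 0.103 kJ/s. The optimal diet is the largest prefix of this list for which every included type satisfies E_i/h_i > R on the types above it.
Rate on top 1: 0.995. E: 0.724 < 0.995 → exclude; stop.
Optimal diet: D — 1 of 4 types.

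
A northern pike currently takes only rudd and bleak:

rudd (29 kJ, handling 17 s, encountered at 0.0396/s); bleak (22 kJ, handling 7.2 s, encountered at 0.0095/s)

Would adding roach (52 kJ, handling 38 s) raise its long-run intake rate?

Intake rate on the current diet: R = (0.0396×29 + 0.0095×22) / (1 + 0.0396×17 + 0.0095×7.2) = 1.357/1.742 = 0.7794 kJ/s.
Profitability of roach: 52/38 = 1.368 kJ/s.
1.368 > 0.7794, so adding roach raises the average — include it.

Yes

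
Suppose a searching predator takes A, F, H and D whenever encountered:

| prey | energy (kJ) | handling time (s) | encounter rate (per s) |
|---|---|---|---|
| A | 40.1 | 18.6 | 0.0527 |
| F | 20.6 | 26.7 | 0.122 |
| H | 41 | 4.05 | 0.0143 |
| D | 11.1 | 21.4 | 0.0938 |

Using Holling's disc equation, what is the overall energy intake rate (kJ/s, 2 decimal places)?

0.86 kJ/s

R = (0.0527×40.1 + 0.122×20.6 + 0.0143×41 + 0.0938×11.1) / (1 + 0.0527×18.6 + 0.122×26.7 + 0.0143×4.05 + 0.0938×21.4) = 6.254/7.303 = 0.8564 kJ/s.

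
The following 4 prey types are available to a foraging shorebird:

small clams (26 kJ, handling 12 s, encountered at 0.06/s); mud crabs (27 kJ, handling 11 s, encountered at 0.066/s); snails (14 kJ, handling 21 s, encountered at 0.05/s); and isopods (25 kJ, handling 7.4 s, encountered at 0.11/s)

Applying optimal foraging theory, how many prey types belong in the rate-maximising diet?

3

Rank by E/h (kJ/s): isopods 3.38, mud crabs 2.45, small clams 2.17, snails 0.667. Include each in turn until the next type's E/h falls below the running intake rate.
Rate on top 1: 1.516. mud crabs: 2.45 > 1.516 → include.
Rate on top 2: 1.784. small clams: 2.17 > 1.784 → include.
Rate on top 3: 1.869. snails: 0.667 < 1.869 → exclude; stop.
Optimal diet: isopods, mud crabs, small clams — 3 of 4 types.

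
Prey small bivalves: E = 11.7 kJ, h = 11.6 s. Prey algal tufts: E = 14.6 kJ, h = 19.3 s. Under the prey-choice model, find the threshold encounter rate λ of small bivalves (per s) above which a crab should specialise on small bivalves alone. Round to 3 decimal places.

0.259 per s

At the threshold, the rate on small bivalves alone equals the profitability of algal tufts: λ·11.7/(1 + λ·11.6) = 14.6/19.3 = 0.7565.
Rearranging, λ(11.7 − 0.7565×11.6) = 0.7565, so λ = 0.7565/2.925 = 0.2586 per s.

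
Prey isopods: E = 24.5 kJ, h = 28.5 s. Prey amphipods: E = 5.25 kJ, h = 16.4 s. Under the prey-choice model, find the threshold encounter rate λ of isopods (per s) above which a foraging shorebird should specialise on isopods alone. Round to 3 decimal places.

At the threshold, the rate on isopods alone equals the profitability of amphipods: λ·24.5/(1 + λ·28.5) = 5.25/16.4 = 0.3201.
Rearranging, λ(24.5 − 0.3201×28.5) = 0.3201, so λ = 0.3201/15.38 = 0.02082 per s.

0.021 per s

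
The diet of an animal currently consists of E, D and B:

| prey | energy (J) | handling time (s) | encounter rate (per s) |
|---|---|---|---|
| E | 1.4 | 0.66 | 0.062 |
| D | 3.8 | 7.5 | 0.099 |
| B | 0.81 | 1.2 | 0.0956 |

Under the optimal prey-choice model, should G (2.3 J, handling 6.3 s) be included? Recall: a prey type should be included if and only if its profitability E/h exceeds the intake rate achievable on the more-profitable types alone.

Yes

Intake rate on the current diet: R = (0.062×1.4 + 0.099×3.8 + 0.0956×0.81) / (1 + 0.062×0.66 + 0.099×7.5 + 0.0956×1.2) = 0.5404/1.898 = 0.2847 J/s.
G: E/h = 2.3/6.3 = 0.3651 J/s.
0.3651 > 0.2847, so adding G raises the average — include it.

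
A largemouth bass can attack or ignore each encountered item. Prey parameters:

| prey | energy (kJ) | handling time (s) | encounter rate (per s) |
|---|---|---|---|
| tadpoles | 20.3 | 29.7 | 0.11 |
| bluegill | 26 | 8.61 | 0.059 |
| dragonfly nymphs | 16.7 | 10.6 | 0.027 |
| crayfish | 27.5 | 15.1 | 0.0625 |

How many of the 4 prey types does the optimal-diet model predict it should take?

3

Rank by E/h (kJ/s): bluegill 3.02, crayfish 1.82, dragonfly nymphs 1.58, tadpoles 0.684. Include each in turn until the next type's E/h falls below the running intake rate.
Rate on top 1: 1.017. crayfish: 1.82 > 1.017 → include.
Rate on top 2: 1.327. dragonfly nymphs: 1.58 > 1.327 → include.
Rate on top 3: 1.353. tadpoles: 0.684 < 1.353 → exclude; stop.
Optimal diet: bluegill, crayfish, dragonfly nymphs — 3 of 4 types.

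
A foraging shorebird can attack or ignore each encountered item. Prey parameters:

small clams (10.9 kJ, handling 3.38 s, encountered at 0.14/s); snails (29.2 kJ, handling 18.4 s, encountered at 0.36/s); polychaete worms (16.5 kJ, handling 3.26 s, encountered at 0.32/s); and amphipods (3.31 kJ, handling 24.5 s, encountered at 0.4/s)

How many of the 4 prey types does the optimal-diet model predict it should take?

2

Profitabilities (E/h, kJ/s): polychaete worms 5.06, small clams 3.22, snails 1.59, amphipods 0.135. Add prey in this order while the next type's profitability exceeds the intake rate on those already taken.
Rate on top 1: 2.584. small clams: 3.22 > 2.584 → include.
Rate on top 2: 2.705. snails: 1.59 < 2.705 → exclude; stop.
Optimal diet: polychaete worms, small clams — 2 of 4 types.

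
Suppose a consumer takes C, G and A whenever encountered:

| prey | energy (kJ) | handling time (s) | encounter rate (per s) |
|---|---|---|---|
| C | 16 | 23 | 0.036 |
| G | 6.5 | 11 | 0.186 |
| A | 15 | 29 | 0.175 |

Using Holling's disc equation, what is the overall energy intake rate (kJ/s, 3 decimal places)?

0.493 kJ/s

R = Σλ_iE_i / (1 + Σλ_ih_i)
Numerator: 0.036×16 + 0.186×6.5 + 0.175×15 = 4.41
Denominator: 1 + 0.036×23 + 0.186×11 + 0.175×29 = 8.949
R = 4.41/8.949 = 0.4928 kJ/s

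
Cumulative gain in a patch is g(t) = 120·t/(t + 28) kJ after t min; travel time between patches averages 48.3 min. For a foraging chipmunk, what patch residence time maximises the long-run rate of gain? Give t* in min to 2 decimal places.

36.77 min

By the marginal value theorem, leave when the instantaneous gain rate g'(t) equals the habitat-wide average g(t)/(T + t).
g'(t) = 120·28/(t + 28)². Setting 120·28/(t+28)² = 120t/[(t+28)(48.3+t)] gives 28(48.3+t) = t(t+28), so t² = 28×48.3 = 1352.
t* = √1352 = 36.77 min.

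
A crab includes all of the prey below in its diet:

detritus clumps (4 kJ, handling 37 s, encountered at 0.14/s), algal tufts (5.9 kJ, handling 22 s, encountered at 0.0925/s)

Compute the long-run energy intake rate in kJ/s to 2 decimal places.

R = Σλ_iE_i / (1 + Σλ_ih_i)
Numerator: 0.14×4 + 0.0925×5.9 = 1.106
Denominator: 1 + 0.14×37 + 0.0925×22 = 8.215
R = 1.106/8.215 = 0.1346 kJ/s

0.13 kJ/s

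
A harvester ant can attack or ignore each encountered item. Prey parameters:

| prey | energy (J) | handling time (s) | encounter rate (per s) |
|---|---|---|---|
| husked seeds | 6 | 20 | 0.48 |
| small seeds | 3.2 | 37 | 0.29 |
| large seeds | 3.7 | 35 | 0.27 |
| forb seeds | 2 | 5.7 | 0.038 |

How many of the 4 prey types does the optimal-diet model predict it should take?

E/h in descending order: forb seeds 0.351, husked seeds 0.3, large seeds 0.106, small seeds 0.0865 J/s. The optimal diet is the largest prefix of this list for which every included type satisfies E_i/h_i > R on the types above it.
Rate on top 1: 0.06247. husked seeds: 0.3 > 0.06247 → include.
Rate on top 2: 0.2733. large seeds: 0.106 < 0.2733 → exclude; stop.
Optimal diet: forb seeds, husked seeds — 2 of 4 types.

2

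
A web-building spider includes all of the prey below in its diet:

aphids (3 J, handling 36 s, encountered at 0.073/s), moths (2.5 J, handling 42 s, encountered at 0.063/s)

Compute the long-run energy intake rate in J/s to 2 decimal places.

Energy encountered per unit search time: 0.073×3 + 0.063×2.5 = 0.3765 J/s.
Handling time per unit search time: 0.073×36 + 0.063×42 = 5.274.
Rate = 0.3765/(1 + 5.274) = 0.06001 J/s.

0.06 J/s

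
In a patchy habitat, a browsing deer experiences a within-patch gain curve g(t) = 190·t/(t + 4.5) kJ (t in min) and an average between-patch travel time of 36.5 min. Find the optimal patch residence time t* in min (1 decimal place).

Optimal t* satisfies g'(t*) = g(t*)/(T + t*).
g'(t) = 190·4.5/(t + 4.5)². Setting 190·4.5/(t+4.5)² = 190t/[(t+4.5)(36.5+t)] gives 4.5(36.5+t) = t(t+4.5), so t² = 4.5×36.5 = 164.2.
t* = √164.2 = 12.82 min.

12.8 min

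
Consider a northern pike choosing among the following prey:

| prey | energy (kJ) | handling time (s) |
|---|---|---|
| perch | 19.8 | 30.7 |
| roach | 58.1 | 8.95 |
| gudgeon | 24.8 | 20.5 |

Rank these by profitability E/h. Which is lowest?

Profitability E/h (kJ/s): perch = 19.8/30.7 = 0.645, roach = 58.1/8.95 = 6.49, gudgeon = 24.8/20.5 = 1.21.
Ranked: roach > gudgeon > perch.

perch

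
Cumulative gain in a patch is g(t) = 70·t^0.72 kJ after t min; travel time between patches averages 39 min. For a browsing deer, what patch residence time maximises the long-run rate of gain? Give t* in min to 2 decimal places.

By the marginal value theorem, leave when the instantaneous gain rate g'(t) equals the habitat-wide average g(t)/(T + t).
g'(t) = 0.72·70·t^-0.28. Setting 0.72·70·t^-0.28 = 70·t^0.72/(39+t) gives 0.72(39+t) = t, so 0.28·t = 0.72×39.
t* = 0.72×39/0.28 = 100.3 min.

100.29 min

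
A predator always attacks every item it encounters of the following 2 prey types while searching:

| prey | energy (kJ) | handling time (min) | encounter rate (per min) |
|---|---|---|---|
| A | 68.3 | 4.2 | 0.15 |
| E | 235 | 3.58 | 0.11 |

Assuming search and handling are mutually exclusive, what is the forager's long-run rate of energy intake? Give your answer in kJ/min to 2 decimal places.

17.84 kJ/min

R = Σλ_iE_i / (1 + Σλ_ih_i)
Numerator: 0.15×68.3 + 0.11×235 = 36.09
Denominator: 1 + 0.15×4.2 + 0.11×3.58 = 2.024
R = 36.09/2.024 = 17.84 kJ/min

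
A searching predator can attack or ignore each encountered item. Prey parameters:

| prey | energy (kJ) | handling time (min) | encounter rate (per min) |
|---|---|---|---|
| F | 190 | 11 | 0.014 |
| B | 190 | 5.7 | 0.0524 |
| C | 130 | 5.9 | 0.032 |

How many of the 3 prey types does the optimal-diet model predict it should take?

E/h in descending order: B 33.3, C 22, F 17.3 kJ/min. The optimal diet is the largest prefix of this list for which every included type satisfies E_i/h_i > R on the types above it.
Rate on top 1: 7.666. C: 22 > 7.666 → include.
Rate on top 2: 9.49. F: 17.3 > 9.49 → include.
Optimal diet: B, C, F — 3 of 3 types.

3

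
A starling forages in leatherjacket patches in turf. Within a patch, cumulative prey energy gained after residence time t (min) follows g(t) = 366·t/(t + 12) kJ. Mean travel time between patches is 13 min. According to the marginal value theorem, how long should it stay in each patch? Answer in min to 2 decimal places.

Optimal t* satisfies g'(t*) = g(t*)/(T + t*).
g'(t) = 366·12/(t + 12)². Setting 366·12/(t+12)² = 366t/[(t+12)(13+t)] gives 12(13+t) = t(t+12), so t² = 12×13 = 156.
t* = √156 = 12.49 min.

12.49 min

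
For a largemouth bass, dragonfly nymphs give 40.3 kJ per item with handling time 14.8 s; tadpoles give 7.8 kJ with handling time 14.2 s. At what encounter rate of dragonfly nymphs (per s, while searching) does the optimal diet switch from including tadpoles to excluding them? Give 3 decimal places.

0.017 per s

The zero-one rule: include tadpoles iff E₂/h₂ > λE₁/(1+λh₁). Equality gives the switch point.
λE₁h₂ = E₂ + λE₂h₁ ⇒ λ = E₂/(E₁h₂ − E₂h₁) = 7.8/(572.3 − 115.4) = 0.01707 per s.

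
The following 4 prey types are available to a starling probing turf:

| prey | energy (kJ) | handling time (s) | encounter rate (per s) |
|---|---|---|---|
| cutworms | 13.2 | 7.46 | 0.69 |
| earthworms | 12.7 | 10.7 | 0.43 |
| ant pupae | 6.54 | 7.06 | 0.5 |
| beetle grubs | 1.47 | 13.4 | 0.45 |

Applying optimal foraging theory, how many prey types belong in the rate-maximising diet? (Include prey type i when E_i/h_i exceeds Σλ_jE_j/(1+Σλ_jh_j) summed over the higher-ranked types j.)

Rank by E/h (kJ/s): cutworms 1.77, earthworms 1.19, ant pupae 0.926, beetle grubs 0.11. Include each in turn until the next type's E/h falls below the running intake rate.
Rate on top 1: 1.482. earthworms: 1.19 < 1.482 → exclude; stop.
Optimal diet: cutworms — 1 of 4 types.

1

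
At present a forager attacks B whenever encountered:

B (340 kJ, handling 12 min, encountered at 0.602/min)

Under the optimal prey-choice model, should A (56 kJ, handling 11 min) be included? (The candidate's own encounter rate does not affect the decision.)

Current rate: (0.602×340)/(1 + 0.602×12) = 24.89 kJ/min.
A: E/h = 56/11 = 5.091 kJ/min.
5.091 < 24.89, so adding A would lower the average — exclude it.

No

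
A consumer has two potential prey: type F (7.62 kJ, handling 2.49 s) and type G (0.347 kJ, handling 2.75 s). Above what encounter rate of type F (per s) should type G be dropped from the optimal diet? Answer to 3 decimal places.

0.017 per s

At the threshold, the rate on type F alone equals the profitability of type G: λ·7.62/(1 + λ·2.49) = 0.347/2.75 = 0.1262.
Rearranging, λ(7.62 − 0.1262×2.49) = 0.1262, so λ = 0.1262/7.306 = 0.01727 per s.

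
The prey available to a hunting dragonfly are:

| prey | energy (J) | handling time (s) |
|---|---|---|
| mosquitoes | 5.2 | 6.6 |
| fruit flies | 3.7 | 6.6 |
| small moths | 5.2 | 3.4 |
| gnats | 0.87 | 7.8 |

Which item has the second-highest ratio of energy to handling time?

In descending order of E/h:
small moths: 5.2/3.4 = 1.53 J/s
mosquitoes: 5.2/6.6 = 0.788 J/s
fruit flies: 3.7/6.6 = 0.561 J/s
gnats: 0.87/7.8 = 0.112 J/s

mosquitoes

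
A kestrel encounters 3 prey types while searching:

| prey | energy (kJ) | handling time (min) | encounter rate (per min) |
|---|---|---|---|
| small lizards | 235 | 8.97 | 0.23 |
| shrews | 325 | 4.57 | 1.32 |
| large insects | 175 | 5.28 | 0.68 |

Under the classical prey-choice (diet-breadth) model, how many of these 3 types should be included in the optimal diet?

1

E/h in descending order: shrews 71.1, large insects 33.1, small lizards 26.2 kJ/min. The optimal diet is the largest prefix of this list for which every included type satisfies E_i/h_i > R on the types above it.
Rate on top 1: 61. large insects: 33.1 < 61 → exclude; stop.
Optimal diet: shrews — 1 of 3 types.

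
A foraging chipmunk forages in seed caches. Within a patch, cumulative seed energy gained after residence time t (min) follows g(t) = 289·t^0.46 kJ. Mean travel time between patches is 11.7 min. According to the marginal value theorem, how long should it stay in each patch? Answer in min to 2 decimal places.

By the marginal value theorem, leave when the instantaneous gain rate g'(t) equals the habitat-wide average g(t)/(T + t).
g'(t) = 0.46·289·t^-0.54. Setting 0.46·289·t^-0.54 = 289·t^0.46/(11.7+t) gives 0.46(11.7+t) = t, so 0.54·t = 0.46×11.7.
t* = 0.46×11.7/0.54 = 9.967 min.

9.97 min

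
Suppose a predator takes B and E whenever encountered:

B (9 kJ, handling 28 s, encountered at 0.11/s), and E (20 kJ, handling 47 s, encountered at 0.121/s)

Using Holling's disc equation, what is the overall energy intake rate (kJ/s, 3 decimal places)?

R = (0.11×9 + 0.121×20) / (1 + 0.11×28 + 0.121×47) = 3.41/9.767 = 0.3491 kJ/s.

0.349 kJ/s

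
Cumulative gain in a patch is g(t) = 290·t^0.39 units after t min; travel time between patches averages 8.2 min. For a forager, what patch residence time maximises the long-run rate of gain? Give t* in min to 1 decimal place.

Optimal t* satisfies g'(t*) = g(t*)/(T + t*).
g'(t) = 0.39·290·t^-0.61. Setting 0.39·290·t^-0.61 = 290·t^0.39/(8.2+t) gives 0.39(8.2+t) = t, so 0.61·t = 0.39×8.2.
t* = 0.39×8.2/0.61 = 5.243 min.

5.2 min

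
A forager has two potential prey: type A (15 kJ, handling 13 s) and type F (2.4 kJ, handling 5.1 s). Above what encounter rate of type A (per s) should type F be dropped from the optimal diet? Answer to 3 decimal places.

At the threshold, the rate on type A alone equals the profitability of type F: λ·15/(1 + λ·13) = 2.4/5.1 = 0.4706.
Rearranging, λ(15 − 0.4706×13) = 0.4706, so λ = 0.4706/8.882 = 0.05298 per s.

0.053 per s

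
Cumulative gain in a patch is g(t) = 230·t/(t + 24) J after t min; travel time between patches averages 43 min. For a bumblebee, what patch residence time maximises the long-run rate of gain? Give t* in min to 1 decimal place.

32.1 min

Optimal t* satisfies g'(t*) = g(t*)/(T + t*).
g'(t) = 230·24/(t + 24)². Setting 230·24/(t+24)² = 230t/[(t+24)(43+t)] gives 24(43+t) = t(t+24), so t² = 24×43 = 1032.
t* = √1032 = 32.12 min.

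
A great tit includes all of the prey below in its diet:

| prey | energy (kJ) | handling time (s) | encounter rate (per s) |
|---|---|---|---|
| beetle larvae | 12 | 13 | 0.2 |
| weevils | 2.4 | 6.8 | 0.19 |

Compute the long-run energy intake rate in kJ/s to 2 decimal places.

Energy encountered per unit search time: 0.2×12 + 0.19×2.4 = 2.856 kJ/s.
Handling time per unit search time: 0.2×13 + 0.19×6.8 = 3.892.
Rate = 2.856/(1 + 3.892) = 0.5838 kJ/s.

0.58 kJ/s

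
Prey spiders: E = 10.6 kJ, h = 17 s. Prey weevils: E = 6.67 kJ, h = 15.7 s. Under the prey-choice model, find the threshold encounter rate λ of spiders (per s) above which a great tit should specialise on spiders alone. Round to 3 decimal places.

0.126 per s

The zero-one rule: include weevils iff E₂/h₂ > λE₁/(1+λh₁). Equality gives the switch point.
λE₁h₂ = E₂ + λE₂h₁ ⇒ λ = E₂/(E₁h₂ − E₂h₁) = 6.67/(166.4 − 113.4) = 0.1258 per s.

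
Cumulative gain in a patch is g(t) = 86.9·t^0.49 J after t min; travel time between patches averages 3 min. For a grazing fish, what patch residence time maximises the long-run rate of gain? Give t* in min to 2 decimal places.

2.88 min

By the marginal value theorem, leave when the instantaneous gain rate g'(t) equals the habitat-wide average g(t)/(T + t).
g'(t) = 0.49·86.9·t^-0.51. Setting 0.49·86.9·t^-0.51 = 86.9·t^0.49/(3+t) gives 0.49(3+t) = t, so 0.51·t = 0.49×3.
t* = 0.49×3/0.51 = 2.882 min.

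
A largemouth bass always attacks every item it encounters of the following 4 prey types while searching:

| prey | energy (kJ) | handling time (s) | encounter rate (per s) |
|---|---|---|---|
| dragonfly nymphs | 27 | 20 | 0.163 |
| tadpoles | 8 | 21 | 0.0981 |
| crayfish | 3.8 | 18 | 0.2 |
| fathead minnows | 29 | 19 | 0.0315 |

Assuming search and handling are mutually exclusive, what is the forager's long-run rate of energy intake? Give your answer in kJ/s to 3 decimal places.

R = Σλ_iE_i / (1 + Σλ_ih_i)
Numerator: 0.163×27 + 0.0981×8 + 0.2×3.8 + 0.0315×29 = 6.859
Denominator: 1 + 0.163×20 + 0.0981×21 + 0.2×18 + 0.0315×19 = 10.52
R = 6.859/10.52 = 0.6521 kJ/s

0.652 kJ/s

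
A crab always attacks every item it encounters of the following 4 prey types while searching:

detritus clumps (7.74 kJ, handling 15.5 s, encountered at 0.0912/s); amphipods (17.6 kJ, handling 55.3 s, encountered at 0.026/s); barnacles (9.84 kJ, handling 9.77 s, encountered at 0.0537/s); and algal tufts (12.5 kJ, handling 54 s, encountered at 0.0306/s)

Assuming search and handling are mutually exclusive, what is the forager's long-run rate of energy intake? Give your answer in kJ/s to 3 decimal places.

0.344 kJ/s

R = Σλ_iE_i / (1 + Σλ_ih_i)
Numerator: 0.0912×7.74 + 0.026×17.6 + 0.0537×9.84 + 0.0306×12.5 = 2.074
Denominator: 1 + 0.0912×15.5 + 0.026×55.3 + 0.0537×9.77 + 0.0306×54 = 6.028
R = 2.074/6.028 = 0.3441 kJ/s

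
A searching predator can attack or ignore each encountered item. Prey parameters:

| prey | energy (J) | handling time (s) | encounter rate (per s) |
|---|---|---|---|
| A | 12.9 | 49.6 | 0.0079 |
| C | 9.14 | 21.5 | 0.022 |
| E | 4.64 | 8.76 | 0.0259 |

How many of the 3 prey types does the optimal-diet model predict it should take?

Rank by E/h (J/s): E 0.53, C 0.425, A 0.26. Include each in turn until the next type's E/h falls below the running intake rate.
Rate on top 1: 0.09795. C: 0.425 > 0.09795 → include.
Rate on top 2: 0.189. A: 0.26 > 0.189 → include.
Optimal diet: E, C, A — 3 of 3 types.

3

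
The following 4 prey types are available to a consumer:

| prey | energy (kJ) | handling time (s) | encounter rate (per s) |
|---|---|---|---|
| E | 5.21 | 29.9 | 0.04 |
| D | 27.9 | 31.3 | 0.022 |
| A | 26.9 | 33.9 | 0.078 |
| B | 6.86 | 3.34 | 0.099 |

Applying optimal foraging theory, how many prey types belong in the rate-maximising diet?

Profitabilities (E/h, kJ/s): B 2.05, D 0.891, A 0.794, E 0.174. Add prey in this order while the next type's profitability exceeds the intake rate on those already taken.
Rate on top 1: 0.5104. D: 0.891 > 0.5104 → include.
Rate on top 2: 0.6403. A: 0.794 > 0.6403 → include.
Rate on top 3: 0.7272. E: 0.174 < 0.7272 → exclude; stop.
Optimal diet: B, D, A — 3 of 4 types.

3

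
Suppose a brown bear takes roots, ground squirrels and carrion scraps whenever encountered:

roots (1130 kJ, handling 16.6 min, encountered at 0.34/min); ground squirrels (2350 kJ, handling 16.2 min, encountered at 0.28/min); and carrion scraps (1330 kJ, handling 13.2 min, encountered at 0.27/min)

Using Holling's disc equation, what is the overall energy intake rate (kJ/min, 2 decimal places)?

95.04 kJ/min

R = (0.34×1130 + 0.28×2350 + 0.27×1330) / (1 + 0.34×16.6 + 0.28×16.2 + 0.27×13.2) = 1401/14.74 = 95.04 kJ/min.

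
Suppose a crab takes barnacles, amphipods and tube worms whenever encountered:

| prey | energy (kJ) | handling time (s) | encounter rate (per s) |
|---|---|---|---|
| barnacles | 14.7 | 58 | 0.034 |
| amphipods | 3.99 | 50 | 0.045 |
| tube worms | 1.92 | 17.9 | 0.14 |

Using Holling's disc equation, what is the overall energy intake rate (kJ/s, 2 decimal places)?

0.12 kJ/s

R = Σλ_iE_i / (1 + Σλ_ih_i)
Numerator: 0.034×14.7 + 0.045×3.99 + 0.14×1.92 = 0.9482
Denominator: 1 + 0.034×58 + 0.045×50 + 0.14×17.9 = 7.728
R = 0.9482/7.728 = 0.1227 kJ/s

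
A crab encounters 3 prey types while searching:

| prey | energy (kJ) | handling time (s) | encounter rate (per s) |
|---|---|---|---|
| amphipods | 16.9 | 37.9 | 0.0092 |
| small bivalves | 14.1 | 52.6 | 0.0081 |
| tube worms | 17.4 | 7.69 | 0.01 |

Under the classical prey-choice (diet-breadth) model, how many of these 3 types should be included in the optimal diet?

Profitabilities (E/h, kJ/s): tube worms 2.26, amphipods 0.446, small bivalves 0.268. Add prey in this order while the next type's profitability exceeds the intake rate on those already taken.
Rate on top 1: 0.1616. amphipods: 0.446 > 0.1616 → include.
Rate on top 2: 0.2311. small bivalves: 0.268 > 0.2311 → include.
Optimal diet: tube worms, amphipods, small bivalves — 3 of 3 types.

3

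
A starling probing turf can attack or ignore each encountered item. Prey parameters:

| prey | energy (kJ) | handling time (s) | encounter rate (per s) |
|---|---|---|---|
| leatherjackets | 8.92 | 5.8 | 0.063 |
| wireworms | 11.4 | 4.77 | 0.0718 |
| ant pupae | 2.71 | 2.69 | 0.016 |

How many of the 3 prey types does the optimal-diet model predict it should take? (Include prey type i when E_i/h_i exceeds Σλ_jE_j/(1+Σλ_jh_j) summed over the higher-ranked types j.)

Rank by E/h (kJ/s): wireworms 2.39, leatherjackets 1.54, ant pupae 1.01. Include each in turn until the next type's E/h falls below the running intake rate.
Rate on top 1: 0.6097. leatherjackets: 1.54 > 0.6097 → include.
Rate on top 2: 0.8083. ant pupae: 1.01 > 0.8083 → include.
Optimal diet: wireworms, leatherjackets, ant pupae — 3 of 3 types.

3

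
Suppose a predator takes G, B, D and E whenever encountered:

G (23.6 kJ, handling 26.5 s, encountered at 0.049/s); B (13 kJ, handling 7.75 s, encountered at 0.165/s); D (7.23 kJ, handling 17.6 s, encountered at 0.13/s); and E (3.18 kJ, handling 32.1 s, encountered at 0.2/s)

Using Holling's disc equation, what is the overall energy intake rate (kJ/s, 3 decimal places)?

R = Σλ_iE_i / (1 + Σλ_ih_i)
Numerator: 0.049×23.6 + 0.165×13 + 0.13×7.23 + 0.2×3.18 = 4.877
Denominator: 1 + 0.049×26.5 + 0.165×7.75 + 0.13×17.6 + 0.2×32.1 = 12.29
R = 4.877/12.29 = 0.397 kJ/s

0.397 kJ/s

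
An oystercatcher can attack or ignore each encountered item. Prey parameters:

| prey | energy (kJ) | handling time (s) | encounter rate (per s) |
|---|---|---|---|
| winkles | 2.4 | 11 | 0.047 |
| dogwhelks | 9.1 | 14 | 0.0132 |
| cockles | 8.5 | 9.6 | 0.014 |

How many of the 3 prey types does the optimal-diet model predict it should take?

Rank by E/h (kJ/s): cockles 0.885, dogwhelks 0.65, winkles 0.218. Include each in turn until the next type's E/h falls below the running intake rate.
Rate on top 1: 0.1049. dogwhelks: 0.65 > 0.1049 → include.
Rate on top 2: 0.1813. winkles: 0.218 > 0.1813 → include.
Optimal diet: cockles, dogwhelks, winkles — 3 of 3 types.

3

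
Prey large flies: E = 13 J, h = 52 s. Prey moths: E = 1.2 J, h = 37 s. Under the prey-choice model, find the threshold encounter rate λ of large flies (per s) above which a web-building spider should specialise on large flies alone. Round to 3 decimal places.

The zero-one rule: include moths iff E₂/h₂ > λE₁/(1+λh₁). Equality gives the switch point.
λE₁h₂ = E₂ + λE₂h₁ ⇒ λ = E₂/(E₁h₂ − E₂h₁) = 1.2/(481 − 62.4) = 0.002867 per s.

0.003 per s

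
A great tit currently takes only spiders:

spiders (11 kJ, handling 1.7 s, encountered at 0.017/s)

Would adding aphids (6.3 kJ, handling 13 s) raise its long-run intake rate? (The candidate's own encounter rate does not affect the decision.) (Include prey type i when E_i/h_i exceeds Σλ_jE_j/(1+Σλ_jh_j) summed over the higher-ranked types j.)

Yes

On spiders alone, R = ΣλE/(1+Σλh) = 0.187/1.029 = 0.1817 kJ/s.
aphids: E/h = 6.3/13 = 0.4846 kJ/s.
0.4846 > 0.1817, so adding aphids raises the average — include it.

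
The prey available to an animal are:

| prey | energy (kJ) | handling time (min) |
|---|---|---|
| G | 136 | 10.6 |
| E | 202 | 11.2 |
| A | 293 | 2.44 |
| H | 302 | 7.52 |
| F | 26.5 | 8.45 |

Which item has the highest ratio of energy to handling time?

A

Profitability E/h (kJ/min): G = 136/10.6 = 12.8, E = 202/11.2 = 18, A = 293/2.44 = 120, H = 302/7.52 = 40.2, F = 26.5/8.45 = 3.14.
Ranked: A > H > E > G > F.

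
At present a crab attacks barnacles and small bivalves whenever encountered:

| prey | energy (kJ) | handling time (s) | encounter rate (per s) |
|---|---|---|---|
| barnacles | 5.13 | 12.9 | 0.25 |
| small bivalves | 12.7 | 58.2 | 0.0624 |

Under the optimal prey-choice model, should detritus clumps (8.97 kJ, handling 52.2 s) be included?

No

Intake rate on the current diet: R = (0.25×5.13 + 0.0624×12.7) / (1 + 0.25×12.9 + 0.0624×58.2) = 2.075/7.857 = 0.2641 kJ/s.
Profitability of detritus clumps: 8.97/52.2 = 0.1718 kJ/s.
Since 0.1718 < R, time spent handling detritus clumps is better spent searching.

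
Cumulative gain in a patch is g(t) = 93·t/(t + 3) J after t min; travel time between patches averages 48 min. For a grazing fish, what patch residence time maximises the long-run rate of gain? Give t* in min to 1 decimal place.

Optimal t* satisfies g'(t*) = g(t*)/(T + t*).
g'(t) = 93·3/(t + 3)². Setting 93·3/(t+3)² = 93t/[(t+3)(48+t)] gives 3(48+t) = t(t+3), so t² = 3×48 = 144.
t* = √144 = 12 min.

12.0 min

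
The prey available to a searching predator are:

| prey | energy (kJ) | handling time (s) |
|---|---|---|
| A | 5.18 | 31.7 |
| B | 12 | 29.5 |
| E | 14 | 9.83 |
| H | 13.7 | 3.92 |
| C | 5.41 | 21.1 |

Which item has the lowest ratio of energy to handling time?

A

In descending order of E/h:
H: 13.7/3.92 = 3.49 kJ/s
E: 14/9.83 = 1.42 kJ/s
B: 12/29.5 = 0.407 kJ/s
C: 5.41/21.1 = 0.256 kJ/s
A: 5.18/31.7 = 0.163 kJ/s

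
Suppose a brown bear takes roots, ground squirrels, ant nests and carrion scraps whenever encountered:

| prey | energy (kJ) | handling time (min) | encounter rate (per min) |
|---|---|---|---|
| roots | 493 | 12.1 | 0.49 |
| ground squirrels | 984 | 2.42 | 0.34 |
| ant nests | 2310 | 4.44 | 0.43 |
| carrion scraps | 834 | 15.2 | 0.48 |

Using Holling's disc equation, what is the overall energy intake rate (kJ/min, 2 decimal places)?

Energy encountered per unit search time: 0.49×493 + 0.34×984 + 0.43×2310 + 0.48×834 = 1970 kJ/min.
Handling time per unit search time: 0.49×12.1 + 0.34×2.42 + 0.43×4.44 + 0.48×15.2 = 15.96.
Rate = 1970/(1 + 15.96) = 116.2 kJ/min.

116.16 kJ/min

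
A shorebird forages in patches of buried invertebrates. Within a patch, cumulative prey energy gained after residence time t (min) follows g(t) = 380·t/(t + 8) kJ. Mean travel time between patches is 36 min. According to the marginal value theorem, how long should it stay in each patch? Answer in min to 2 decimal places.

Maximise g(t)/(T+t): set derivative to zero → g'(t)(T+t) = g(t).
g'(t) = 380·8/(t + 8)². Setting 380·8/(t+8)² = 380t/[(t+8)(36+t)] gives 8(36+t) = t(t+8), so t² = 8×36 = 288.
t* = √288 = 16.97 min.

16.97 min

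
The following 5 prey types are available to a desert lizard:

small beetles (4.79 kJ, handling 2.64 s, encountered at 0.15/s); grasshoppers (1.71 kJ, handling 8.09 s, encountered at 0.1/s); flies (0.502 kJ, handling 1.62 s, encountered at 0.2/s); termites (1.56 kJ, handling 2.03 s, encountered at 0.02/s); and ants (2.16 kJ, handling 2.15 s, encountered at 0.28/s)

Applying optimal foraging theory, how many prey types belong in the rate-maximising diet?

Rank by E/h (kJ/s): small beetles 1.81, ants 1, termites 0.768, flies 0.31, grasshoppers 0.211. Include each in turn until the next type's E/h falls below the running intake rate.
Rate on top 1: 0.5147. ants: 1 > 0.5147 → include.
Rate on top 2: 0.6623. termites: 0.768 > 0.6623 → include.
Rate on top 3: 0.6644. flies: 0.31 < 0.6644 → exclude; stop.
Optimal diet: small beetles, ants, termites — 3 of 5 types.

3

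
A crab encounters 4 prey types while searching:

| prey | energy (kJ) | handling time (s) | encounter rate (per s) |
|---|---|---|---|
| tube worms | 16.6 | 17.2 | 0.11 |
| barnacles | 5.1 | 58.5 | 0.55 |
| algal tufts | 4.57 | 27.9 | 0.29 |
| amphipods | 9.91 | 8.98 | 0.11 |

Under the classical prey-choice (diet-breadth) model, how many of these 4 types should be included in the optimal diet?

Rank by E/h (kJ/s): amphipods 1.1, tube worms 0.965, algal tufts 0.164, barnacles 0.0872. Include each in turn until the next type's E/h falls below the running intake rate.
Rate on top 1: 0.5484. tube worms: 0.965 > 0.5484 → include.
Rate on top 2: 0.7516. algal tufts: 0.164 < 0.7516 → exclude; stop.
Optimal diet: amphipods, tube worms — 2 of 4 types.

2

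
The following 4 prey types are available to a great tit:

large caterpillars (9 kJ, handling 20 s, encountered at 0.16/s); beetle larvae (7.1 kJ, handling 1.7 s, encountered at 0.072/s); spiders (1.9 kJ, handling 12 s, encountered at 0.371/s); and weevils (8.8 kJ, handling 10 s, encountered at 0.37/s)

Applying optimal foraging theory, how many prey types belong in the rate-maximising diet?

2

Profitabilities (E/h, kJ/s): beetle larvae 4.18, weevils 0.88, large caterpillars 0.45, spiders 0.158. Add prey in this order while the next type's profitability exceeds the intake rate on those already taken.
Rate on top 1: 0.4555. weevils: 0.88 > 0.4555 → include.
Rate on top 2: 0.7812. large caterpillars: 0.45 < 0.7812 → exclude; stop.
Optimal diet: beetle larvae, weevils — 2 of 4 types.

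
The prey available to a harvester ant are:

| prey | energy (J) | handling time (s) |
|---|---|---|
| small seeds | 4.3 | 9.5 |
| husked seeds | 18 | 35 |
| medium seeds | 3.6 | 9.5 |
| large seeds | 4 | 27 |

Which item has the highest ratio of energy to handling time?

In descending order of E/h:
husked seeds: 18/35 = 0.514 J/s
small seeds: 4.3/9.5 = 0.453 J/s
medium seeds: 3.6/9.5 = 0.379 J/s
large seeds: 4/27 = 0.148 J/s

husked seeds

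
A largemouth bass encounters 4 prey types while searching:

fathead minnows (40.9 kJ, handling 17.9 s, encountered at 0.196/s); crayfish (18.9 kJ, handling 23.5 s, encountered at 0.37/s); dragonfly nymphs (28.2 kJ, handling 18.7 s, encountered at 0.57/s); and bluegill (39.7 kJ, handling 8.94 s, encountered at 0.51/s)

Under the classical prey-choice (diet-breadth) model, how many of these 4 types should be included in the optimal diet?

Rank by E/h (kJ/s): bluegill 4.44, fathead minnows 2.28, dragonfly nymphs 1.51, crayfish 0.804. Include each in turn until the next type's E/h falls below the running intake rate.
Rate on top 1: 3.642. fathead minnows: 2.28 < 3.642 → exclude; stop.
Optimal diet: bluegill — 1 of 4 types.

1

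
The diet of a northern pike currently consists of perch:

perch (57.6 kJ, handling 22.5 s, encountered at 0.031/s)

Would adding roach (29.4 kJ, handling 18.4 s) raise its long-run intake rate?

Intake rate on the current diet: R = (0.031×57.6) / (1 + 0.031×22.5) = 1.786/1.698 = 1.052 kJ/s.
roach: E/h = 29.4/18.4 = 1.598 kJ/s.
1.598 > 1.052, so adding roach raises the average — include it.

Yes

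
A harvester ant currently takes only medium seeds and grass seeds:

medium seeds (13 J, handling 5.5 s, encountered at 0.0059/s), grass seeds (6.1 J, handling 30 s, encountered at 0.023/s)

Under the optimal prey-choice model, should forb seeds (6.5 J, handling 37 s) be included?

Yes

Intake rate on the current diet: R = (0.0059×13 + 0.023×6.1) / (1 + 0.0059×5.5 + 0.023×30) = 0.217/1.722 = 0.126 J/s.
forb seeds: E/h = 6.5/37 = 0.1757 J/s.
Since 0.1757 > R, including forb seeds increases the long-run rate.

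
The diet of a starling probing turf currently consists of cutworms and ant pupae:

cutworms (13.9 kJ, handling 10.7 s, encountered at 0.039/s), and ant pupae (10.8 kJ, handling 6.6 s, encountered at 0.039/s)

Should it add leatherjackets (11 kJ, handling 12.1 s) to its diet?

Intake rate on the current diet: R = (0.039×13.9 + 0.039×10.8) / (1 + 0.039×10.7 + 0.039×6.6) = 0.9633/1.675 = 0.5752 kJ/s.
Profitability of leatherjackets: 11/12.1 = 0.9091 kJ/s.
Since 0.9091 > R, including leatherjackets increases the long-run rate.

Yes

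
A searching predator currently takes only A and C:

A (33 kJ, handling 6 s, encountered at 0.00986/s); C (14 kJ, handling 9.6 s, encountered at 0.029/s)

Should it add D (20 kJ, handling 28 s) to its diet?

Yes

On A and C alone, R = ΣλE/(1+Σλh) = 0.7314/1.338 = 0.5468 kJ/s.
D: E/h = 20/28 = 0.7143 kJ/s.
Since 0.7143 > R, including D increases the long-run rate.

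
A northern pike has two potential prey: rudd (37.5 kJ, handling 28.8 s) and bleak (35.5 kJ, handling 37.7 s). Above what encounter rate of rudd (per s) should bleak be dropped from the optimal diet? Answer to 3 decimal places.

0.091 per s

The zero-one rule: include bleak iff E₂/h₂ > λE₁/(1+λh₁). Equality gives the switch point.
λE₁h₂ = E₂ + λE₂h₁ ⇒ λ = E₂/(E₁h₂ − E₂h₁) = 35.5/(1414 − 1022) = 0.09071 per s.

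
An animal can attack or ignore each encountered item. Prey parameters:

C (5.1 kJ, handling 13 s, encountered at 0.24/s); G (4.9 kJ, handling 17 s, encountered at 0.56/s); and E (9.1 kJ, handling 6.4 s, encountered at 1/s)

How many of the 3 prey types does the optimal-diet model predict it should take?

Profitabilities (E/h, kJ/s): E 1.42, C 0.392, G 0.288. Add prey in this order while the next type's profitability exceeds the intake rate on those already taken.
Rate on top 1: 1.23. C: 0.392 < 1.23 → exclude; stop.
Optimal diet: E — 1 of 3 types.

1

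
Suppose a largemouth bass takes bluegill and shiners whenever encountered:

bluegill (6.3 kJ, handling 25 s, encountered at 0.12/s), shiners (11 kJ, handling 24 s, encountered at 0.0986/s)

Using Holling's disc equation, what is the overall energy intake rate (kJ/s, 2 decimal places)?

0.29 kJ/s

R = Σλ_iE_i / (1 + Σλ_ih_i)
Numerator: 0.12×6.3 + 0.0986×11 = 1.841
Denominator: 1 + 0.12×25 + 0.0986×24 = 6.366
R = 1.841/6.366 = 0.2891 kJ/s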